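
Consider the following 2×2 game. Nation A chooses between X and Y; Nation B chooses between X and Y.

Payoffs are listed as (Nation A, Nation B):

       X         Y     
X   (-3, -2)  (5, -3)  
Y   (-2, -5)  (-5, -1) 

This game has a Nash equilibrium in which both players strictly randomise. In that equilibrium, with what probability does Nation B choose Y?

1/11

Let c be the probability that Nation B plays X. In a completely mixed equilibrium, Nation A must be indifferent between X and Y.
Nation A's expected payoff from X is −3c + 5(1−c); from Y it is −2c − 5(1−c).
Setting these equal: −8c + 5 = 3c − 5, so c = 10/11.
Therefore Nation B plays Y with probability 1 − 10/11 = 1/11.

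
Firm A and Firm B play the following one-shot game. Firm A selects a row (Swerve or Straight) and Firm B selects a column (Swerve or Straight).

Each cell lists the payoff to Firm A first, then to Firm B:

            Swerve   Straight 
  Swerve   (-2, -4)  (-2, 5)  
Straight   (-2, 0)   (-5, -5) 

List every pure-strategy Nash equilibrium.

(Swerve, Straight) and (Straight, Swerve)

(Swerve, Swerve): Firm B prefers Straight (5 > -4) — not an equilibrium.
(Swerve, Straight): Firm A gets -2 ≥ -5 from Straight, and Firm B gets 5 ≥ -4 from Swerve — Nash equilibrium.
(Straight, Swerve): Firm A gets -2 ≥ -2 from Swerve, and Firm B gets 0 ≥ -5 from Straight — Nash equilibrium.
(Straight, Straight): Firm A prefers Swerve (-2 > -5); Firm B prefers Swerve (0 > -5) — not an equilibrium.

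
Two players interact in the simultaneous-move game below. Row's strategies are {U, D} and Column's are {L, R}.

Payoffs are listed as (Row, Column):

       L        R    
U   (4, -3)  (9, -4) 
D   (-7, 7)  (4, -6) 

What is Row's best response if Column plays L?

U

Against L, Row earns 4 from U and -7 from D.
So U is the best response.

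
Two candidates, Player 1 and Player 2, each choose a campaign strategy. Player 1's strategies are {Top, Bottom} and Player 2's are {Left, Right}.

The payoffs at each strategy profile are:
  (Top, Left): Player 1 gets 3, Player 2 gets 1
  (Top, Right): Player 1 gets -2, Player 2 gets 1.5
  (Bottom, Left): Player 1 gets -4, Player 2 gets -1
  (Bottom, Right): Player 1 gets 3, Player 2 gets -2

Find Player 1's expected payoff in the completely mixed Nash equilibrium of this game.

1/12

First find y, the probability Player 2 plays Left, from Player 1's indifference between Top and Bottom: 3y − 2(1−y) = −4y + 3(1−y), giving y = 5/12.
Since Player 1 is indifferent in equilibrium, Player 1's expected payoff equals the payoff from either row against (5/12, 7/12). Using Top: 3(5/12) − 2(7/12) = 1/12.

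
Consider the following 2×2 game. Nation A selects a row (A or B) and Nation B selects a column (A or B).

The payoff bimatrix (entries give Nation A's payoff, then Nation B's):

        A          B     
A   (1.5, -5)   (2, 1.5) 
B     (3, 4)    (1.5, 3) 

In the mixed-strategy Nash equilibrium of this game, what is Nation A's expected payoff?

15/8

First find y, the probability Nation B plays A, from Nation A's indifference between A and B: 1.5y + 2(1−y) = 3y + 1.5(1−y), giving y = 1/4.
Since Nation A is indifferent in equilibrium, Nation A's expected payoff equals the payoff from either row against (1/4, 3/4). Using A: 1.5(1/4) + 2(3/4) = 15/8.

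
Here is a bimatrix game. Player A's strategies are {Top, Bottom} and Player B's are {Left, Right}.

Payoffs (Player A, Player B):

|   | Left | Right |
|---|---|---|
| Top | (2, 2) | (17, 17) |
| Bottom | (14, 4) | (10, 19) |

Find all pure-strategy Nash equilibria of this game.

(Top, Right)

(Top, Left): Player A prefers Bottom (14 > 2); Player B prefers Right (17 > 2) — not an equilibrium.
(Top, Right): Player A gets 17 ≥ 10 from Bottom, and Player B gets 17 ≥ 2 from Left — Nash equilibrium.
(Bottom, Left): Player B prefers Right (19 > 4) — not an equilibrium.
(Bottom, Right): Player A prefers Top (17 > 10) — not an equilibrium.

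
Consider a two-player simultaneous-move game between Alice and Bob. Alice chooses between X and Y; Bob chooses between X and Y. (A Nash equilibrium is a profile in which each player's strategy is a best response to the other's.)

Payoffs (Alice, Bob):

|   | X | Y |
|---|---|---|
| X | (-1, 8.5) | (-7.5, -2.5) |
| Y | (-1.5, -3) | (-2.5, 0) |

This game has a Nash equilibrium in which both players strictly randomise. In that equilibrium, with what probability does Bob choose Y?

1/11

Let y be the probability that Bob plays X. In a completely mixed equilibrium, Alice must be indifferent between X and Y.
Alice's expected payoff from X is −y − 7.5(1−y); from Y it is −1.5y − 2.5(1−y).
Setting these equal: 6.5y − 7.5 = y − 2.5, so y = 10/11.
Therefore Bob plays Y with probability 1 − 10/11 = 1/11.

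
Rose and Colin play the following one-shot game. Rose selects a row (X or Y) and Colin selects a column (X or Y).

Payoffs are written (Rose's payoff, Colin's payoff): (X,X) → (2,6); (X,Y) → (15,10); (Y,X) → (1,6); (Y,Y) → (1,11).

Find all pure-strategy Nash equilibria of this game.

(X, X): Colin prefers Y (10 > 6) — not an equilibrium.
(X, Y): Rose gets 15 ≥ 1 from Y, and Colin gets 10 ≥ 6 from X — Nash equilibrium.
(Y, X): Rose prefers X (2 > 1); Colin prefers Y (11 > 6) — not an equilibrium.
(Y, Y): Rose prefers X (15 > 1) — not an equilibrium.

(X, Y)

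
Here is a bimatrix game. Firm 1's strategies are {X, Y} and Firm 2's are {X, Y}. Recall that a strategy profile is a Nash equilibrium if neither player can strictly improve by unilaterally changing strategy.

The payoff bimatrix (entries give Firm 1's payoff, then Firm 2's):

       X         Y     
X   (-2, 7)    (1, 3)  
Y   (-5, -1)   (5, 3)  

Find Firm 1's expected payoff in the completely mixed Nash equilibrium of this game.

-5/7

First find q, the probability Firm 2 plays X, from Firm 1's indifference between X and Y: −2q + (1−q) = −5q + 5(1−q), giving q = 4/7.
Since Firm 1 is indifferent in equilibrium, Firm 1's expected payoff equals the payoff from either row against (4/7, 3/7). Using X: −2(4/7) + (3/7) = -5/7.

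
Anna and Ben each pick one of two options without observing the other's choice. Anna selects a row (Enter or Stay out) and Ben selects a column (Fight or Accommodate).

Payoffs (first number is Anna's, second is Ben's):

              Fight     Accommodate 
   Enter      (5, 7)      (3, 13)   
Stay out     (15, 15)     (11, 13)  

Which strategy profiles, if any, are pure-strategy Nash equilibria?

(Enter, Fight): Anna prefers Stay out (15 > 5); Ben prefers Accommodate (13 > 7) — not an equilibrium.
(Enter, Accommodate): Anna prefers Stay out (11 > 3) — not an equilibrium.
(Stay out, Fight): Anna gets 15 ≥ 5 from Enter, and Ben gets 15 ≥ 13 from Accommodate — Nash equilibrium.
(Stay out, Accommodate): Ben prefers Fight (15 > 13) — not an equilibrium.

(Stay out, Fight)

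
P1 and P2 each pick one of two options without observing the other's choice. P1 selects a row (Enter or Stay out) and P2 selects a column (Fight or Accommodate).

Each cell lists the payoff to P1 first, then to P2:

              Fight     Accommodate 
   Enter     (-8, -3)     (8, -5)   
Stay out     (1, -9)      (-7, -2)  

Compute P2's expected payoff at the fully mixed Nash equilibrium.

First find x, the probability P1 plays Enter, from P2's indifference between Fight and Accommodate: −3x − 9(1−x) = −5x − 2(1−x), giving x = 7/9.
Since P2 is indifferent in equilibrium, P2's expected payoff equals the payoff from either column against (7/9, 2/9). Using Fight: −3(7/9) − 9(2/9) = -13/3.

-13/3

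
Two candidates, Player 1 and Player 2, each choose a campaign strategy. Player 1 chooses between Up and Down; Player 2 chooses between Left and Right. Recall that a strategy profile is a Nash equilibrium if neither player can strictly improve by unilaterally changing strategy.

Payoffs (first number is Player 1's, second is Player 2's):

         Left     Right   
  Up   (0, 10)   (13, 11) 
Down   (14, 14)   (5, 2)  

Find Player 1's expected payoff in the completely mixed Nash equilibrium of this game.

First find q, the probability Player 2 plays Left, from Player 1's indifference between Up and Down: 13(1−q) = 14q + 5(1−q), giving q = 4/11.
Since Player 1 is indifferent in equilibrium, Player 1's expected payoff equals the payoff from either row against (4/11, 7/11). Using Up: 13(7/11) = 91/11.

91/11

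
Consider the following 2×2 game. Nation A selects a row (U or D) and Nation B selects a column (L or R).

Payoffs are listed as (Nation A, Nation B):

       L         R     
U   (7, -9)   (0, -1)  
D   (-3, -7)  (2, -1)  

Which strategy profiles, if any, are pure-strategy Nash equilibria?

(D, R)

(U, L): Nation B prefers R (-1 > -9) — not an equilibrium.
(U, R): Nation A prefers D (2 > 0) — not an equilibrium.
(D, L): Nation A prefers U (7 > -3); Nation B prefers R (-1 > -7) — not an equilibrium.
(D, R): Nation A gets 2 ≥ 0 from U, and Nation B gets -1 ≥ -7 from L — Nash equilibrium.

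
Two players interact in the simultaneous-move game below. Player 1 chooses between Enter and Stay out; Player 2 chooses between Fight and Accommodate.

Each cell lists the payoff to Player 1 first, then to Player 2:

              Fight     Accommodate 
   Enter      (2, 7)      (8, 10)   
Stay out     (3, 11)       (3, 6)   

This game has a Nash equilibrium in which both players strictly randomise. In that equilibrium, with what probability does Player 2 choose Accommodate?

Let y be the probability that Player 2 plays Fight. In a completely mixed equilibrium, Player 1 must be indifferent between Enter and Stay out.
Player 1's expected payoff from Enter is 2y + 8(1−y); from Stay out it is 3y + 3(1−y).
Setting these equal: −6y + 8 = 3, so y = 5/6.
Therefore Player 2 plays Accommodate with probability 1 − 5/6 = 1/6.

1/6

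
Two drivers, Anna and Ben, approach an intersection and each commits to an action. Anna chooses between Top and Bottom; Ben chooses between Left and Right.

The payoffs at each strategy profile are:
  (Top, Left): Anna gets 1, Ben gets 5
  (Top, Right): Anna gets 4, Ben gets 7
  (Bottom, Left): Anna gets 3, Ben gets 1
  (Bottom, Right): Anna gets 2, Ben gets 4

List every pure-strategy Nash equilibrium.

(Top, Right)

(Top, Left): Anna prefers Bottom (3 > 1); Ben prefers Right (7 > 5) — not an equilibrium.
(Top, Right): Anna gets 4 ≥ 2 from Bottom, and Ben gets 7 ≥ 5 from Left — Nash equilibrium.
(Bottom, Left): Ben prefers Right (4 > 1) — not an equilibrium.
(Bottom, Right): Anna prefers Top (4 > 2) — not an equilibrium.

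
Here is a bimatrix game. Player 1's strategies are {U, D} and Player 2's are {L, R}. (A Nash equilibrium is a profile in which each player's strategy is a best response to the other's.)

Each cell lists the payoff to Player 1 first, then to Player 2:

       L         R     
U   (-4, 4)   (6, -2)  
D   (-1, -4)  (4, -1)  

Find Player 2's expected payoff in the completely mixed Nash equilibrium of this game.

-4/3

First find x, the probability Player 1 plays U, from Player 2's indifference between L and R: 4x − 4(1−x) = −2x − (1−x), giving x = 1/3.
Since Player 2 is indifferent in equilibrium, Player 2's expected payoff equals the payoff from either column against (1/3, 2/3). Using L: 4(1/3) − 4(2/3) = -4/3.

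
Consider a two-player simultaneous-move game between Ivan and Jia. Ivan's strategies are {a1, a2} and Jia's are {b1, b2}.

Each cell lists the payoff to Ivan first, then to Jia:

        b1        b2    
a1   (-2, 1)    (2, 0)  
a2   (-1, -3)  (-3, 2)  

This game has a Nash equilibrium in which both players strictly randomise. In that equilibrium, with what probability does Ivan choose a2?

1/6

Let r be the probability that Ivan plays a1. In a completely mixed equilibrium, Jia must be indifferent between b1 and b2.
Jia's expected payoff from b1 is r − 3(1−r); from b2 it is 2(1−r).
Setting these equal: 4r − 3 = −2r + 2, so r = 5/6.
Therefore Ivan plays a2 with probability 1 − 5/6 = 1/6.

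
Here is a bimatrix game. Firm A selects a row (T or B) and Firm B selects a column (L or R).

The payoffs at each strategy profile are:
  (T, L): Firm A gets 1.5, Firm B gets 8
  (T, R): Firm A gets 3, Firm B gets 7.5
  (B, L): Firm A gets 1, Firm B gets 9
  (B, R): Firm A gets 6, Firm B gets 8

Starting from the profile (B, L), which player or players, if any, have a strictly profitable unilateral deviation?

Firm A at (B, L) earns 1; deviating to T yields 1.5 — a strict improvement.
Firm B earns 9; deviating to R yields 8 — not better.
Only Firm A has a strictly profitable deviation.

Firm A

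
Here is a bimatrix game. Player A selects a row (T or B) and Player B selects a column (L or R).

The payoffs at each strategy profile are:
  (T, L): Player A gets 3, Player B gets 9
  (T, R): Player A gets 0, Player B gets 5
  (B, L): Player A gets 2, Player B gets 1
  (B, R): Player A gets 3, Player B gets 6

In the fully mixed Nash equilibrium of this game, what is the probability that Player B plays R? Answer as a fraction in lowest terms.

Let c be the probability that Player B plays L. In a completely mixed equilibrium, Player A must be indifferent between T and B.
Player A's expected payoff from T is 3c; from B it is 2c + 3(1−c).
Setting these equal: 3c = −c + 3, so c = 3/4.
Therefore Player B plays R with probability 1 − 3/4 = 1/4.

1/4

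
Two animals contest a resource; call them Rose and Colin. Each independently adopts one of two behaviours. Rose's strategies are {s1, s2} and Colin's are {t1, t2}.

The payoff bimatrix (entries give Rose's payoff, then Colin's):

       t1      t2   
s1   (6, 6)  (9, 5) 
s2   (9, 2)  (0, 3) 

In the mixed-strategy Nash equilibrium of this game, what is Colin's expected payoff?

First find x, the probability Rose plays s1, from Colin's indifference between t1 and t2: 6x + 2(1−x) = 5x + 3(1−x), giving x = 1/2.
Since Colin is indifferent in equilibrium, Colin's expected payoff equals the payoff from either column against (1/2, 1/2). Using t1: 6(1/2) + 2(1/2) = 4.

4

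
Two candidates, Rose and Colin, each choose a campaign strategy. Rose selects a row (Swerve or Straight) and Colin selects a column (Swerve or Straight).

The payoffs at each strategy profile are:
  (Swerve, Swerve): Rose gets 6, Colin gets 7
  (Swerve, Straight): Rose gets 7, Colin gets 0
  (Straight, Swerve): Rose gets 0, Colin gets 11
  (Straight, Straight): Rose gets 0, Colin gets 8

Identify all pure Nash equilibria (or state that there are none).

(Swerve, Swerve): Rose gets 6 ≥ 0 from Straight, and Colin gets 7 ≥ 0 from Straight — Nash equilibrium.
(Swerve, Straight): Colin prefers Swerve (7 > 0) — not an equilibrium.
(Straight, Swerve): Rose prefers Swerve (6 > 0) — not an equilibrium.
(Straight, Straight): Rose prefers Swerve (7 > 0); Colin prefers Swerve (11 > 8) — not an equilibrium.

(Swerve, Swerve)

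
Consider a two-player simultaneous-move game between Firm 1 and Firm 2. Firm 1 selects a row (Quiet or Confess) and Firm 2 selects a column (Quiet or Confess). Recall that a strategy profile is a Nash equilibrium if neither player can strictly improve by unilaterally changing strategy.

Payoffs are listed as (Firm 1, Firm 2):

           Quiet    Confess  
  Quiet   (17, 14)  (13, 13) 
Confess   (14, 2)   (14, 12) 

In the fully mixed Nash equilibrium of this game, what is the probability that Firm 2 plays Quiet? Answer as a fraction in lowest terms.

Let y be the probability that Firm 2 plays Quiet. In a completely mixed equilibrium, Firm 1 must be indifferent between Quiet and Confess.
Firm 1's expected payoff from Quiet is 17y + 13(1−y); from Confess it is 14y + 14(1−y).
Setting these equal: 4y + 13 = 14, so y = 1/4.

1/4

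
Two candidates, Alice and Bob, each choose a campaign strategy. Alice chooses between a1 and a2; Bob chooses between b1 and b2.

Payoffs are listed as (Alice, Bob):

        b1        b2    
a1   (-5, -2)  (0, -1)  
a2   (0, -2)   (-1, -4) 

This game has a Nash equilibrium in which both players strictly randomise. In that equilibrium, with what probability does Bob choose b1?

Let y be the probability that Bob plays b1. In a completely mixed equilibrium, Alice must be indifferent between a1 and a2.
Alice's expected payoff from a1 is −5y; from a2 it is −(1−y).
Setting these equal: −5y = y − 1, so y = 1/6.

1/6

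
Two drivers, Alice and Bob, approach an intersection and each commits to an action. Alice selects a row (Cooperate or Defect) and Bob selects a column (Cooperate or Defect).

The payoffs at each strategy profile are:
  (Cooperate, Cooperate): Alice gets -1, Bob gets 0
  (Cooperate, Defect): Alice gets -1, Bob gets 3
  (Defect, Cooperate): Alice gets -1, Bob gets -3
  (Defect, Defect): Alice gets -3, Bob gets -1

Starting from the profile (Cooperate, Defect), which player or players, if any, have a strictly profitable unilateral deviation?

Alice at (Cooperate, Defect) earns -1; deviating to Defect yields -3 — not better.
Bob earns 3; deviating to Cooperate yields 0 — not better.
Neither player can strictly improve; the profile is a Nash equilibrium.

Neither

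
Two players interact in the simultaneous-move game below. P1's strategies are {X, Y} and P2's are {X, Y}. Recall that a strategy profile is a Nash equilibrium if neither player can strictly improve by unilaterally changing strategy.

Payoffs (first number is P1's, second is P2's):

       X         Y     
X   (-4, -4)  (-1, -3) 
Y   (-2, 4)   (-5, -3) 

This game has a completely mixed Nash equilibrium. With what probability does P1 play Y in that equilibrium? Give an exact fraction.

1/8

Let x be the probability that P1 plays X. In a completely mixed equilibrium, P2 must be indifferent between X and Y.
P2's expected payoff from X is −4x + 4(1−x); from Y it is −3x − 3(1−x).
Setting these equal: −8x + 4 = -3, so x = 7/8.
Therefore P1 plays Y with probability 1 − 7/8 = 1/8.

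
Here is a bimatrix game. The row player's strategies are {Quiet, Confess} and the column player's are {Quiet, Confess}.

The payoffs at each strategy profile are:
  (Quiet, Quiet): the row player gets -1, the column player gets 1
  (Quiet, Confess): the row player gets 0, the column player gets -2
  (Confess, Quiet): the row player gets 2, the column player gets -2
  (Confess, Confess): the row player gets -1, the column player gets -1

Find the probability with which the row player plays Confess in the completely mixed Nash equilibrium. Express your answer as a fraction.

3/4

Let p be the probability that the row player plays Quiet. In a completely mixed equilibrium, the column player must be indifferent between Quiet and Confess.
The column player's expected payoff from Quiet is p − 2(1−p); from Confess it is −2p − (1−p).
Setting these equal: 3p − 2 = −p − 1, so p = 1/4.
Therefore the row player plays Confess with probability 1 − 1/4 = 3/4.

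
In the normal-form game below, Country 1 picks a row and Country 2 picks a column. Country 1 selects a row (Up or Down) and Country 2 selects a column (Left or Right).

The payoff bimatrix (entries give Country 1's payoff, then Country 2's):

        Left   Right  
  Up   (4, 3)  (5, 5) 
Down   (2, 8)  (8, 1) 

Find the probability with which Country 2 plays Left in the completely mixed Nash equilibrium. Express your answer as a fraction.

3/5

Let y be the probability that Country 2 plays Left. In a completely mixed equilibrium, Country 1 must be indifferent between Up and Down.
Country 1's expected payoff from Up is 4y + 5(1−y); from Down it is 2y + 8(1−y).
Setting these equal: −y + 5 = −6y + 8, so y = 3/5.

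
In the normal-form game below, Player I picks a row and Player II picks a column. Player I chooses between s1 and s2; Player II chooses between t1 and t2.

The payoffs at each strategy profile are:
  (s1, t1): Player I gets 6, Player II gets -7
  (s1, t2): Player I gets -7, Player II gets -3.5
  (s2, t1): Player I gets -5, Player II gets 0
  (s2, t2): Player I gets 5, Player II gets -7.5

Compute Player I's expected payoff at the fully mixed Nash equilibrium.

First find y, the probability Player II plays t1, from Player I's indifference between s1 and s2: 6y − 7(1−y) = −5y + 5(1−y), giving y = 12/23.
Since Player I is indifferent in equilibrium, Player I's expected payoff equals the payoff from either row against (12/23, 11/23). Using s1: 6(12/23) − 7(11/23) = -5/23.

-5/23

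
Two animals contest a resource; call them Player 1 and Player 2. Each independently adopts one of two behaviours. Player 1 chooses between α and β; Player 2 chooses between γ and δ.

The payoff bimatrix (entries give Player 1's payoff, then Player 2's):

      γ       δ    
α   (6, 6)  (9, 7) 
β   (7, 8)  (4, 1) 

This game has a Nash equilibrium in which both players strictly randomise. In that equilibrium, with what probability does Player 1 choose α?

Let r be the probability that Player 1 plays α. In a completely mixed equilibrium, Player 2 must be indifferent between γ and δ.
Player 2's expected payoff from γ is 6r + 8(1−r); from δ it is 7r + (1−r).
Setting these equal: −2r + 8 = 6r + 1, so r = 7/8.

7/8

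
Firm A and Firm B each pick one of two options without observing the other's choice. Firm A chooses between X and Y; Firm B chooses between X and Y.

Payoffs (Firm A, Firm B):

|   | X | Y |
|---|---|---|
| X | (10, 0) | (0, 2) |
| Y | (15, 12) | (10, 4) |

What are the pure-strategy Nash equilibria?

(X, X): Firm A prefers Y (15 > 10); Firm B prefers Y (2 > 0) — not an equilibrium.
(X, Y): Firm A prefers Y (10 > 0) — not an equilibrium.
(Y, X): Firm A gets 15 ≥ 10 from X, and Firm B gets 12 ≥ 4 from Y — Nash equilibrium.
(Y, Y): Firm B prefers X (12 > 4) — not an equilibrium.

(Y, X)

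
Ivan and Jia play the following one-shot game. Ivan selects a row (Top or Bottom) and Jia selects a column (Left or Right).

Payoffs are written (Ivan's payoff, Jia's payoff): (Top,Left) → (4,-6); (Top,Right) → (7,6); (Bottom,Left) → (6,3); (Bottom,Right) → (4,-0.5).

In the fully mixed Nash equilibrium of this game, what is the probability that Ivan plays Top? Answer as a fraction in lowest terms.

7/31

Let x be the probability that Ivan plays Top. In a completely mixed equilibrium, Jia must be indifferent between Left and Right.
Jia's expected payoff from Left is −6x + 3(1−x); from Right it is 6x − 0.5(1−x).
Setting these equal: −9x + 3 = 6.5x − 0.5, so x = 7/31.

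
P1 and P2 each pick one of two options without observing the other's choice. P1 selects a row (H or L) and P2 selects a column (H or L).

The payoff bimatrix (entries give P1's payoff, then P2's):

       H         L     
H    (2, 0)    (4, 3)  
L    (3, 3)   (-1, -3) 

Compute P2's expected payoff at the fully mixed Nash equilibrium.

First find x, the probability P1 plays H, from P2's indifference between H and L: 3(1−x) = 3x − 3(1−x), giving x = 2/3.
Since P2 is indifferent in equilibrium, P2's expected payoff equals the payoff from either column against (2/3, 1/3). Using H: 3(1/3) = 1.

1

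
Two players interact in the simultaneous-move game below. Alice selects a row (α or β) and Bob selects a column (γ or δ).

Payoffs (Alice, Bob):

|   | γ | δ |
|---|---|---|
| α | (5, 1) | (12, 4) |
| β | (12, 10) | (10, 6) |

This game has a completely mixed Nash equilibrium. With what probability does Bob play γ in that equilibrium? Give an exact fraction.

Let c be the probability that Bob plays γ. In a completely mixed equilibrium, Alice must be indifferent between α and β.
Alice's expected payoff from α is 5c + 12(1−c); from β it is 12c + 10(1−c).
Setting these equal: −7c + 12 = 2c + 10, so c = 2/9.

2/9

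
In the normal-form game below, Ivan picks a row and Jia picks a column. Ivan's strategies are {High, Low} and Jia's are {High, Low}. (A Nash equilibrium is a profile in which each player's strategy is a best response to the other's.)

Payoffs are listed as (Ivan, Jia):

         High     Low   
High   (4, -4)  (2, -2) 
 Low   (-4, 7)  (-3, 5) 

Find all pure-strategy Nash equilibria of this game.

(High, High): Jia prefers Low (-2 > -4) — not an equilibrium.
(High, Low): Ivan gets 2 ≥ -3 from Low, and Jia gets -2 ≥ -4 from High — Nash equilibrium.
(Low, High): Ivan prefers High (4 > -4) — not an equilibrium.
(Low, Low): Ivan prefers High (2 > -3); Jia prefers High (7 > 5) — not an equilibrium.

(High, Low)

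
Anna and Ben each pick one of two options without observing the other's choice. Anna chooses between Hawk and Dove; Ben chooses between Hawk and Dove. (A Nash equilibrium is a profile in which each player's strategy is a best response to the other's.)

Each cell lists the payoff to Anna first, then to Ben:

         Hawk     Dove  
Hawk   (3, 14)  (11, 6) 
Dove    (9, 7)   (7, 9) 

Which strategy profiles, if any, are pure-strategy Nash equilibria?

none

(Hawk, Hawk): Anna prefers Dove (9 > 3) — not an equilibrium.
(Hawk, Dove): Ben prefers Hawk (14 > 6) — not an equilibrium.
(Dove, Hawk): Ben prefers Dove (9 > 7) — not an equilibrium.
(Dove, Dove): Anna prefers Hawk (11 > 7) — not an equilibrium.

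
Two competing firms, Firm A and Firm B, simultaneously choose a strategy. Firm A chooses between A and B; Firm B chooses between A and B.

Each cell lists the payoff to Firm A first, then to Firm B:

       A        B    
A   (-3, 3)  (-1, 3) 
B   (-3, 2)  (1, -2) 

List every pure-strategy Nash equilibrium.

(A, A) and (B, A)

(A, A): Firm A gets -3 ≥ -3 from B, and Firm B gets 3 ≥ 3 from B — Nash equilibrium.
(A, B): Firm A prefers B (1 > -1) — not an equilibrium.
(B, A): Firm A gets -3 ≥ -3 from A, and Firm B gets 2 ≥ -2 from B — Nash equilibrium.
(B, B): Firm B prefers A (2 > -2) — not an equilibrium.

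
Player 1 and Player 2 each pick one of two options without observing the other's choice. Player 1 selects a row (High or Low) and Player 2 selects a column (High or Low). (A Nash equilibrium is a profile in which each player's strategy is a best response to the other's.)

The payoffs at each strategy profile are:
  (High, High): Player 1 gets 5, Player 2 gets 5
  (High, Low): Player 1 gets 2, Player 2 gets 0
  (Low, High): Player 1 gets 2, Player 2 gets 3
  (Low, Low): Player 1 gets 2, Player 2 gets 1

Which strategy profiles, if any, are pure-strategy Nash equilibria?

(High, High)

(High, High): Player 1 gets 5 ≥ 2 from Low, and Player 2 gets 5 ≥ 0 from Low — Nash equilibrium.
(High, Low): Player 2 prefers High (5 > 0) — not an equilibrium.
(Low, High): Player 1 prefers High (5 > 2) — not an equilibrium.
(Low, Low): Player 2 prefers High (3 > 1) — not an equilibrium.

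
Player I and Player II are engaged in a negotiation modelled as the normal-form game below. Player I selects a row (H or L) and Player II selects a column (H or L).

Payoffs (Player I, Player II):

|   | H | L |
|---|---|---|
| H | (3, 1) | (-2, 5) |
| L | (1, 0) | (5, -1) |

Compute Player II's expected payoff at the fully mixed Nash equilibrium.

1/5

First find x, the probability Player I plays H, from Player II's indifference between H and L: x = 5x − (1−x), giving x = 1/5.
Since Player II is indifferent in equilibrium, Player II's expected payoff equals the payoff from either column against (1/5, 4/5). Using H: (1/5) = 1/5.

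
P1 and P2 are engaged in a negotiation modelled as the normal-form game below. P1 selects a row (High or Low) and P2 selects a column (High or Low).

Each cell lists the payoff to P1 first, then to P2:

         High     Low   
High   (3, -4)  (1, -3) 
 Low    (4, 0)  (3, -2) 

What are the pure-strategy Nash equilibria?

(Low, High)

(High, High): P1 prefers Low (4 > 3); P2 prefers Low (-3 > -4) — not an equilibrium.
(High, Low): P1 prefers Low (3 > 1) — not an equilibrium.
(Low, High): P1 gets 4 ≥ 3 from High, and P2 gets 0 ≥ -2 from Low — Nash equilibrium.
(Low, Low): P2 prefers High (0 > -2) — not an equilibrium.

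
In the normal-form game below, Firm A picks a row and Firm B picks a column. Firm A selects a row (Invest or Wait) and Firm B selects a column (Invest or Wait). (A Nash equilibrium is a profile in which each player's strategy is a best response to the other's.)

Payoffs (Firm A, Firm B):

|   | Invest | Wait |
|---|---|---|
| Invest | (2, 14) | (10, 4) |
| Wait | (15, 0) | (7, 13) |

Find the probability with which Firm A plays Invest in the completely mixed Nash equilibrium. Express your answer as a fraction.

Let x be the probability that Firm A plays Invest. In a completely mixed equilibrium, Firm B must be indifferent between Invest and Wait.
Firm B's expected payoff from Invest is 14x; from Wait it is 4x + 13(1−x).
Setting these equal: 14x = −9x + 13, so x = 13/23.

13/23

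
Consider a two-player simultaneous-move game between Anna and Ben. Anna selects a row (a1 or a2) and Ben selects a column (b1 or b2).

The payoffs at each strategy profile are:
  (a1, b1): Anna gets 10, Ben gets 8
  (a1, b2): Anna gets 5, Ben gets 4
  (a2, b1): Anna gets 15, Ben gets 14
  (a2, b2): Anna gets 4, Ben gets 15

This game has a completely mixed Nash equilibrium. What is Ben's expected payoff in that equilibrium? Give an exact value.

64/5

First find p, the probability Anna plays a1, from Ben's indifference between b1 and b2: 8p + 14(1−p) = 4p + 15(1−p), giving p = 1/5.
Since Ben is indifferent in equilibrium, Ben's expected payoff equals the payoff from either column against (1/5, 4/5). Using b1: 8(1/5) + 14(4/5) = 64/5.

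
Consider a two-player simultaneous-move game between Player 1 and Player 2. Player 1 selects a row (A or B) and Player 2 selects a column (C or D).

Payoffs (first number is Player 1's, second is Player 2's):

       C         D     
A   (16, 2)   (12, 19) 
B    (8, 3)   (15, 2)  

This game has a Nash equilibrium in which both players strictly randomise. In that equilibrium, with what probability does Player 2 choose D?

8/11

Let c be the probability that Player 2 plays C. In a completely mixed equilibrium, Player 1 must be indifferent between A and B.
Player 1's expected payoff from A is 16c + 12(1−c); from B it is 8c + 15(1−c).
Setting these equal: 4c + 12 = −7c + 15, so c = 3/11.
Therefore Player 2 plays D with probability 1 − 3/11 = 8/11.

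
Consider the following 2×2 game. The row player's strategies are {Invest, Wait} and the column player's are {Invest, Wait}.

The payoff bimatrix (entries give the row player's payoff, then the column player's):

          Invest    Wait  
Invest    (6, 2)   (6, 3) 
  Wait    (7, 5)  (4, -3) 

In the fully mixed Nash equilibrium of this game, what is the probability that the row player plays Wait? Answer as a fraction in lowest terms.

Let r be the probability that the row player plays Invest. In a completely mixed equilibrium, the column player must be indifferent between Invest and Wait.
The column player's expected payoff from Invest is 2r + 5(1−r); from Wait it is 3r − 3(1−r).
Setting these equal: −3r + 5 = 6r − 3, so r = 8/9.
Therefore the row player plays Wait with probability 1 − 8/9 = 1/9.

1/9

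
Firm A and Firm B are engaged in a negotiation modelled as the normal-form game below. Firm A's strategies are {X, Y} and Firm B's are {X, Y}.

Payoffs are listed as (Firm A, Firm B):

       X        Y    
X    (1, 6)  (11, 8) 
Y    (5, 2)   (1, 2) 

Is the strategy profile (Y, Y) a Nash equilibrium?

No

At (Y, Y), Firm A earns 1; switching to X would give 11, so Firm A would deviate.
Firm B earns 2; switching to X would give 2, so Firm B has no profitable deviation.
Since at least one player can profitably deviate, this is not a Nash equilibrium.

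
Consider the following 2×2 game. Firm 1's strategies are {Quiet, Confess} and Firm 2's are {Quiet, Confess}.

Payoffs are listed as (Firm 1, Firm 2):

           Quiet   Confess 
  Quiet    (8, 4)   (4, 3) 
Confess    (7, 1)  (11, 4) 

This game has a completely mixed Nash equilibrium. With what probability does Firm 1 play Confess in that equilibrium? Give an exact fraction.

Let p be the probability that Firm 1 plays Quiet. In a completely mixed equilibrium, Firm 2 must be indifferent between Quiet and Confess.
Firm 2's expected payoff from Quiet is 4p + (1−p); from Confess it is 3p + 4(1−p).
Setting these equal: 3p + 1 = −p + 4, so p = 3/4.
Therefore Firm 1 plays Confess with probability 1 − 3/4 = 1/4.

1/4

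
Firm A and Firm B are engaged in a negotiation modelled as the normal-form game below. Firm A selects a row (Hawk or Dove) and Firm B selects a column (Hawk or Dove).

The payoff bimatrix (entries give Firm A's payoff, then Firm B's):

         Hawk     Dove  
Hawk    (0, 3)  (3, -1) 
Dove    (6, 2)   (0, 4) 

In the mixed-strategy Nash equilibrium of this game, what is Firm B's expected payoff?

7/3

First find x, the probability Firm A plays Hawk, from Firm B's indifference between Hawk and Dove: 3x + 2(1−x) = −x + 4(1−x), giving x = 1/3.
Since Firm B is indifferent in equilibrium, Firm B's expected payoff equals the payoff from either column against (1/3, 2/3). Using Hawk: 3(1/3) + 2(2/3) = 7/3.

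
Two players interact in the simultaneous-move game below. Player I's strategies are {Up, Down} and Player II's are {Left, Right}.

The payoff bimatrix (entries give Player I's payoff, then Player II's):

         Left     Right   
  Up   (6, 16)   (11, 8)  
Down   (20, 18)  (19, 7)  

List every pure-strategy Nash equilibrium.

(Up, Left): Player I prefers Down (20 > 6) — not an equilibrium.
(Up, Right): Player I prefers Down (19 > 11); Player II prefers Left (16 > 8) — not an equilibrium.
(Down, Left): Player I gets 20 ≥ 6 from Up, and Player II gets 18 ≥ 7 from Right — Nash equilibrium.
(Down, Right): Player II prefers Left (18 > 7) — not an equilibrium.

(Down, Left)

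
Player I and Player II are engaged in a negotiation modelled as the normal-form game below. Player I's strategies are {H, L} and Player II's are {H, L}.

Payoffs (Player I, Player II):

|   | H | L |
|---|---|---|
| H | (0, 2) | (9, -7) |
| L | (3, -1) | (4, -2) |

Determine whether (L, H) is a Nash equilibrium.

At (L, H), Player I earns 3; switching to H would give 0, so Player I has no profitable deviation.
Player II earns -1; switching to L would give -2, so Player II has no profitable deviation.
Neither player can gain by a unilateral deviation, so this profile is a Nash equilibrium.

Yes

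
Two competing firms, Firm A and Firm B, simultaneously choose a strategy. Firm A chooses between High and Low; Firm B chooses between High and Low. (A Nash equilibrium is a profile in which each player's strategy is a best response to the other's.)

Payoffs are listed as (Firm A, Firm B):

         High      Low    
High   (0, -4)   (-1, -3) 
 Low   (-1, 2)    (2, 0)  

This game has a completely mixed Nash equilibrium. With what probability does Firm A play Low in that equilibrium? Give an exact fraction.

1/3

Let x be the probability that Firm A plays High. In a completely mixed equilibrium, Firm B must be indifferent between High and Low.
Firm B's expected payoff from High is −4x + 2(1−x); from Low it is −3x.
Setting these equal: −6x + 2 = −3x, so x = 2/3.
Therefore Firm A plays Low with probability 1 − 2/3 = 1/3.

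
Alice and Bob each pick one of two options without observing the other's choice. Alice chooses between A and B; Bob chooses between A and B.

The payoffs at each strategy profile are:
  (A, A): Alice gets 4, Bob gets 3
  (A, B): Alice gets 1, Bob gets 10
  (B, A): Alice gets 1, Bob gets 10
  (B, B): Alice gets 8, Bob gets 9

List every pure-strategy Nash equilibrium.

(A, A): Bob prefers B (10 > 3) — not an equilibrium.
(A, B): Alice prefers B (8 > 1) — not an equilibrium.
(B, A): Alice prefers A (4 > 1) — not an equilibrium.
(B, B): Bob prefers A (10 > 9) — not an equilibrium.

none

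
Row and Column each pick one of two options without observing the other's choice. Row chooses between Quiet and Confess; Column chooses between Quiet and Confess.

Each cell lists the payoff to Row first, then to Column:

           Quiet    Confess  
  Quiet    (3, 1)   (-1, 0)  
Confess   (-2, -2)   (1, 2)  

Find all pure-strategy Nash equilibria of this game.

(Quiet, Quiet): Row gets 3 ≥ -2 from Confess, and Column gets 1 ≥ 0 from Confess — Nash equilibrium.
(Quiet, Confess): Row prefers Confess (1 > -1); Column prefers Quiet (1 > 0) — not an equilibrium.
(Confess, Quiet): Row prefers Quiet (3 > -2); Column prefers Confess (2 > -2) — not an equilibrium.
(Confess, Confess): Row gets 1 ≥ -1 from Quiet, and Column gets 2 ≥ -2 from Quiet — Nash equilibrium.

(Quiet, Quiet) and (Confess, Confess)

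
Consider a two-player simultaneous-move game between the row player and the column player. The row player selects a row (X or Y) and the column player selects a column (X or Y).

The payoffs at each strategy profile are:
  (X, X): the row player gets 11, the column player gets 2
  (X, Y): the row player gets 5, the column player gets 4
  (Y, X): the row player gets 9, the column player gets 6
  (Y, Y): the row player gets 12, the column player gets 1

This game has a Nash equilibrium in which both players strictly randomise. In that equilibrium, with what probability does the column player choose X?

7/9

Let q be the probability that the column player plays X. In a completely mixed equilibrium, the row player must be indifferent between X and Y.
The row player's expected payoff from X is 11q + 5(1−q); from Y it is 9q + 12(1−q).
Setting these equal: 6q + 5 = −3q + 12, so q = 7/9.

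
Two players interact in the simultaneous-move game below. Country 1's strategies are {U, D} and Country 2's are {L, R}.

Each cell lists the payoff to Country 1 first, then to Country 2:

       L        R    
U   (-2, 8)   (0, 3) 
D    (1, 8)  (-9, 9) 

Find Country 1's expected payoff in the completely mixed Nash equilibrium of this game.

-3/2

First find y, the probability Country 2 plays L, from Country 1's indifference between U and D: −2y = y − 9(1−y), giving y = 3/4.
Since Country 1 is indifferent in equilibrium, Country 1's expected payoff equals the payoff from either row against (3/4, 1/4). Using U: −2(3/4) = -3/2.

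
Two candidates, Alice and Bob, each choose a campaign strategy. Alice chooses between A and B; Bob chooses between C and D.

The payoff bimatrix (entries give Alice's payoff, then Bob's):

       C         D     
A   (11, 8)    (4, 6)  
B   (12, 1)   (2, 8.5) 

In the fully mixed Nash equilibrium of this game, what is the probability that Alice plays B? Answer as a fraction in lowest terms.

4/19

Let x be the probability that Alice plays A. In a completely mixed equilibrium, Bob must be indifferent between C and D.
Bob's expected payoff from C is 8x + (1−x); from D it is 6x + 8.5(1−x).
Setting these equal: 7x + 1 = −2.5x + 8.5, so x = 15/19.
Therefore Alice plays B with probability 1 − 15/19 = 4/19.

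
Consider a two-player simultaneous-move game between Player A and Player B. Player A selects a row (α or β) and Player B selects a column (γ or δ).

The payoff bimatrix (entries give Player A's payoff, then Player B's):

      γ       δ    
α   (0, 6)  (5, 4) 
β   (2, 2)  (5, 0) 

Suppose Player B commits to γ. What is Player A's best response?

Against γ, Player A earns 0 from α and 2 from β.
So β is the best response.

β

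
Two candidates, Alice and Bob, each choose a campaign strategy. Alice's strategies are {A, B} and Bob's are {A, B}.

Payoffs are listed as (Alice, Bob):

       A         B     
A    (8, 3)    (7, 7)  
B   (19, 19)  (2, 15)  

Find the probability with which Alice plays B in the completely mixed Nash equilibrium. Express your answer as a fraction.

Let x be the probability that Alice plays A. In a completely mixed equilibrium, Bob must be indifferent between A and B.
Bob's expected payoff from A is 3x + 19(1−x); from B it is 7x + 15(1−x).
Setting these equal: −16x + 19 = −8x + 15, so x = 1/2.
Therefore Alice plays B with probability 1 − 1/2 = 1/2.

1/2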